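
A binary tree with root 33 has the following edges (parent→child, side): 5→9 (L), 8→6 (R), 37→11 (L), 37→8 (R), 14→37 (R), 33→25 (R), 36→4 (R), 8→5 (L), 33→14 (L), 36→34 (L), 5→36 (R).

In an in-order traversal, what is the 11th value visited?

33

In-order visits the left subtree, then the node, then the right subtree.
At 33: go left to 14.
  At 14: no left child.
  Visit 14.
  At 14: go right to 37.
    At 37: go left to 11.
      11 is a leaf — visit 11.
    Visit 37.
    At 37: go right to 8.
      At 8: go left to 5.
        At 5: go left to 9.
          9 is a leaf — visit 9.
        Visit 5.
        At 5: go right to 36.
          At 36: go left to 34.
            34 is a leaf — visit 34.
          Visit 36.
          At 36: go right to 4.
            4 is a leaf — visit 4.
      Visit 8.
      At 8: go right to 6.
        6 is a leaf — visit 6.
Visit 33.
At 33: go right to 25.
  25 is a leaf — visit 25.
Full in-order sequence: 14, 11, 37, 9, 5, 34, 36, 4, 8, 6, 33, 25.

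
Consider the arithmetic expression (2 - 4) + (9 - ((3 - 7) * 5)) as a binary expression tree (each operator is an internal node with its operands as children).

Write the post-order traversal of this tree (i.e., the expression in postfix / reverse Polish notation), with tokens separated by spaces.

Post-order on an expression tree gives postfix notation: for each operator, emit left operand, right operand, then the operator.

2 4 - 9 3 7 - 5 * - +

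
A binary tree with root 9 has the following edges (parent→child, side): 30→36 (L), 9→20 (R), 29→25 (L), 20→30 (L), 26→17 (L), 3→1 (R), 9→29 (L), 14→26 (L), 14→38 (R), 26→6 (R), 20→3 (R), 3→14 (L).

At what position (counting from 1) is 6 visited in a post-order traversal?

Post-order visits the left subtree, then the right subtree, then the node.
At 9: go left to 29.
  At 29: go left to 25.
    25 is a leaf — visit 25.
  At 29: no right child.
  Visit 29.
At 9: go right to 20.
  At 20: go left to 30.
    At 30: go left to 36.
      36 is a leaf — visit 36.
    At 30: no right child.
    Visit 30.
  At 20: go right to 3.
    At 3: go left to 14.
      At 14: go left to 26.
        At 26: go left to 17.
          17 is a leaf — visit 17.
        At 26: go right to 6.
          6 is a leaf — visit 6.
        Visit 26.
      At 14: go right to 38.
        38 is a leaf — visit 38.
      Visit 14.
    At 3: go right to 1.
      1 is a leaf — visit 1.
    Visit 3.
  Visit 20.
Visit 9.
Full post-order sequence: 25, 29, 36, 30, 17, 6, 26, 38, 14, 1, 3, 20, 9.

6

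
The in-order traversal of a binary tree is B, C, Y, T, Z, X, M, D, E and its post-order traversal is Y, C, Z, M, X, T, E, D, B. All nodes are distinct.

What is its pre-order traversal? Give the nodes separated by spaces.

B D T C Y X Z M E

The last element of post-order is the root; it splits in-order into left and right subtrees.
Root B: left subtree has 0 nodes { }, right has 8 {C, Y, T, Z, X, M, D, E}.
  Root D: left subtree has 6 nodes {C, Y, T, Z, X, M}, right has 1 {E}.
    Root T: left subtree has 2 nodes {C, Y}, right has 3 {Z, X, M}.
      Root C: left subtree has 0 nodes { }, right has 1 {Y}.
      Root X: left subtree has 1 node {Z}, right has 1 {M}.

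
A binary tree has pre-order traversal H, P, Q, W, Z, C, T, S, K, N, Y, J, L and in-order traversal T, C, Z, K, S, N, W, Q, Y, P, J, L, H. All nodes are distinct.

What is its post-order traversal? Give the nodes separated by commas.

T, C, K, N, S, Z, W, Y, Q, L, J, P, H

The first element of pre-order is the root; it splits in-order into left and right subtrees.
Root H: left subtree has 12 nodes {T, C, Z, K, S, N, W, Q, Y, P, J, L}, right has 0 { }.
  Root P: left subtree has 9 nodes {T, C, Z, K, S, N, W, Q, Y}, right has 2 {J, L}.
    Root Q: left subtree has 7 nodes {T, C, Z, K, S, N, W}, right has 1 {Y}.
      Root W: left subtree has 6 nodes {T, C, Z, K, S, N}, right has 0 { }.
        Root Z: left subtree has 2 nodes {T, C}, right has 3 {K, S, N}.
          Root C: left subtree has 1 node {T}, right has 0 { }.
          Root S: left subtree has 1 node {K}, right has 1 {N}.
    Root J: left subtree has 0 nodes { }, right has 1 {L}.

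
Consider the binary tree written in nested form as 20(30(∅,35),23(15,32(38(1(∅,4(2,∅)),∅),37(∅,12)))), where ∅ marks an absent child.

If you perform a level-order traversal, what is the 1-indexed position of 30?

2

Level-order visits nodes level by level from the root, left to right within each level.
Level 0: 20
Level 1: 30, 23
Level 2: 35, 15, 32
Level 3: 38, 37
Level 4: 1, 12
Level 5: 4
Level 6: 2
Full level-order sequence: 20, 30, 23, 35, 15, 32, 38, 37, 1, 12, 4, 2.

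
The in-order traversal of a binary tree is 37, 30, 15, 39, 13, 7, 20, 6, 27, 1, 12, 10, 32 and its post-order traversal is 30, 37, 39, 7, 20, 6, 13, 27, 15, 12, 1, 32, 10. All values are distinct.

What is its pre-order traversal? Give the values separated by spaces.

The last element of post-order is the root; it splits in-order into left and right subtrees.
Root 10: left subtree has 11 nodes {37, 30, 15, 39, 13, 7, 20, 6, 27, 1, 12}, right has 1 {32}.
  Root 1: left subtree has 9 nodes {37, 30, 15, 39, 13, 7, 20, 6, 27}, right has 1 {12}.
    Root 15: left subtree has 2 nodes {37, 30}, right has 6 {39, 13, 7, 20, 6, 27}.
      Root 37: left subtree has 0 nodes { }, right has 1 {30}.
      Root 27: left subtree has 5 nodes {39, 13, 7, 20, 6}, right has 0 { }.
        Root 13: left subtree has 1 node {39}, right has 3 {7, 20, 6}.
          Root 6: left subtree has 2 nodes {7, 20}, right has 0 { }.
            Root 20: left subtree has 1 node {7}, right has 0 { }.

10 1 15 37 30 27 13 39 6 20 7 12 32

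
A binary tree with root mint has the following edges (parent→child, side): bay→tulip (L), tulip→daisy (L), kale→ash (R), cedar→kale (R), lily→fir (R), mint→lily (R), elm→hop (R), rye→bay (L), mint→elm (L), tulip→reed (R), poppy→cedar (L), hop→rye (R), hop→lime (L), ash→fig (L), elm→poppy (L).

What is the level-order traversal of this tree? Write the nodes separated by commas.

Level-order visits nodes level by level from the root, left to right within each level.
Level 0: mint
Level 1: elm, lily
Level 2: poppy, hop, fir
Level 3: cedar, lime, rye
Level 4: kale, bay
Level 5: ash, tulip
Level 6: fig, daisy, reed

mint, elm, lily, poppy, hop, fir, cedar, lime, rye, kale, bay, ash, tulip, fig, daisy, reed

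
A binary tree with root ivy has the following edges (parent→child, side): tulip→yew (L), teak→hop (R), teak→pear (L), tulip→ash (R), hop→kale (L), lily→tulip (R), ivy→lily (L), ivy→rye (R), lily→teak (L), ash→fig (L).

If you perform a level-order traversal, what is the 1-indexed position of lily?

2

Level-order visits nodes level by level from the root, left to right within each level.
Level 0: ivy
Level 1: lily, rye
Level 2: teak, tulip
Level 3: pear, hop, yew, ash
Level 4: kale, fig
Full level-order sequence: ivy, lily, rye, teak, tulip, pear, hop, yew, ash, kale, fig.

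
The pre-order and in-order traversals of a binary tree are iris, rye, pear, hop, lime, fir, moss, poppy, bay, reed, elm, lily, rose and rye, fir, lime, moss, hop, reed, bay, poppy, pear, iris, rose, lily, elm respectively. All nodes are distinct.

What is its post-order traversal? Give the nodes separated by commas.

The first element of pre-order is the root; it splits in-order into left and right subtrees.
Root iris: left subtree has 9 nodes {rye, fir, lime, moss, hop, reed, bay, poppy, pear}, right has 3 {rose, lily, elm}.
  Root rye: left subtree has 0 nodes { }, right has 8 {fir, lime, moss, hop, reed, bay, poppy, pear}.
    Root pear: left subtree has 7 nodes {fir, lime, moss, hop, reed, bay, poppy}, right has 0 { }.
      Root hop: left subtree has 3 nodes {fir, lime, moss}, right has 3 {reed, bay, poppy}.
        Root lime: left subtree has 1 node {fir}, right has 1 {moss}.
        Root poppy: left subtree has 2 nodes {reed, bay}, right has 0 { }.
          Root bay: left subtree has 1 node {reed}, right has 0 { }.
  Root elm: left subtree has 2 nodes {rose, lily}, right has 0 { }.
    Root lily: left subtree has 1 node {rose}, right has 0 { }.

fir, moss, lime, reed, bay, poppy, hop, pear, rye, rose, lily, elm, iris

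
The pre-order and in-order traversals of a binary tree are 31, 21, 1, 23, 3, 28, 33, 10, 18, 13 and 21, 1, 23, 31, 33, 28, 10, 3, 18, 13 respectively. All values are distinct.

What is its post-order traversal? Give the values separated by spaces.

23 1 21 33 10 28 13 18 3 31

The first element of pre-order is the root; it splits in-order into left and right subtrees.
Root 31: left subtree has 3 nodes {21, 1, 23}, right has 6 {33, 28, 10, 3, 18, 13}.
  Root 21: left subtree has 0 nodes { }, right has 2 {1, 23}.
    Root 1: left subtree has 0 nodes { }, right has 1 {23}.
  Root 3: left subtree has 3 nodes {33, 28, 10}, right has 2 {18, 13}.
    Root 28: left subtree has 1 node {33}, right has 1 {10}.
    Root 18: left subtree has 0 nodes { }, right has 1 {13}.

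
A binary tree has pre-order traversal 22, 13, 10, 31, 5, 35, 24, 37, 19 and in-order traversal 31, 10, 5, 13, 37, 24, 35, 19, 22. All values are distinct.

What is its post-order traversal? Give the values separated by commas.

31, 5, 10, 37, 24, 19, 35, 13, 22

The first element of pre-order is the root; it splits in-order into left and right subtrees.
Root 22: left subtree has 8 nodes {31, 10, 5, 13, 37, 24, 35, 19}, right has 0 { }.
  Root 13: left subtree has 3 nodes {31, 10, 5}, right has 4 {37, 24, 35, 19}.
    Root 10: left subtree has 1 node {31}, right has 1 {5}.
    Root 35: left subtree has 2 nodes {37, 24}, right has 1 {19}.
      Root 24: left subtree has 1 node {37}, right has 0 { }.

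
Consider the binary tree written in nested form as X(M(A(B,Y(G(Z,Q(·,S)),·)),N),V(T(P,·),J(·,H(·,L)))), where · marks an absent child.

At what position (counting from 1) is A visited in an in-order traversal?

In-order visits the left subtree, then the node, then the right subtree.
At X: go left to M.
  At M: go left to A.
    At A: go left to B.
      B is a leaf — visit B.
    Visit A.
    At A: go right to Y.
      At Y: go left to G.
        At G: go left to Z.
          Z is a leaf — visit Z.
        Visit G.
        At G: go right to Q.
          At Q: no left child.
          Visit Q.
          At Q: go right to S.
            S is a leaf — visit S.
      Visit Y.
      At Y: no right child.
  Visit M.
  At M: go right to N.
    N is a leaf — visit N.
Visit X.
At X: go right to V.
  At V: go left to T.
    At T: go left to P.
      P is a leaf — visit P.
    Visit T.
    At T: no right child.
  Visit V.
  At V: go right to J.
    At J: no left child.
    Visit J.
    At J: go right to H.
      At H: no left child.
      Visit H.
      At H: go right to L.
        L is a leaf — visit L.
Full in-order sequence: B, A, Z, G, Q, S, Y, M, N, X, P, T, V, J, H, L.

2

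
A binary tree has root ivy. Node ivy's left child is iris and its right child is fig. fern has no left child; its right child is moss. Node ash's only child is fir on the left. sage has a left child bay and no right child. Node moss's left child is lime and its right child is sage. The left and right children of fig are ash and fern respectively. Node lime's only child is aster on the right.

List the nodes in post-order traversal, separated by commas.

iris, fir, ash, aster, lime, bay, sage, moss, fern, fig, ivy

Post-order visits the left subtree, then the right subtree, then the node.
At ivy: go left to iris.
  iris is a leaf — visit iris.
At ivy: go right to fig.
  At fig: go left to ash.
    At ash: go left to fir.
      fir is a leaf — visit fir.
    At ash: no right child.
    Visit ash.
  At fig: go right to fern.
    At fern: no left child.
    At fern: go right to moss.
      At moss: go left to lime.
        At lime: no left child.
        At lime: go right to aster.
          aster is a leaf — visit aster.
        Visit lime.
      At moss: go right to sage.
        At sage: go left to bay.
          bay is a leaf — visit bay.
        At sage: no right child.
        Visit sage.
      Visit moss.
    Visit fern.
  Visit fig.
Visit ivy.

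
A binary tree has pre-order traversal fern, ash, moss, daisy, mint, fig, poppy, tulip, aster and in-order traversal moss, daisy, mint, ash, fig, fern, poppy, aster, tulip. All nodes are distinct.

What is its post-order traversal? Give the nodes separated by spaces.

mint daisy moss fig ash aster tulip poppy fern

The first element of pre-order is the root; it splits in-order into left and right subtrees.
Root fern: left subtree has 5 nodes {moss, daisy, mint, ash, fig}, right has 3 {poppy, aster, tulip}.
  Root ash: left subtree has 3 nodes {moss, daisy, mint}, right has 1 {fig}.
    Root moss: left subtree has 0 nodes { }, right has 2 {daisy, mint}.
      Root daisy: left subtree has 0 nodes { }, right has 1 {mint}.
  Root poppy: left subtree has 0 nodes { }, right has 2 {aster, tulip}.
    Root tulip: left subtree has 1 node {aster}, right has 0 { }.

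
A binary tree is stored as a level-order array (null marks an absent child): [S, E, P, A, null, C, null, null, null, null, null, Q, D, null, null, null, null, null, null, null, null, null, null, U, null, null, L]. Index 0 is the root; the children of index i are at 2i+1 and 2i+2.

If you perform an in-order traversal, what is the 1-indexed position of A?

In-order visits the left subtree, then the node, then the right subtree.
At S: go left to E.
  At E: go left to A.
    A is a leaf — visit A.
  Visit E.
  At E: no right child.
Visit S.
At S: go right to P.
  At P: go left to C.
    At C: go left to Q.
      At Q: go left to U.
        U is a leaf — visit U.
      Visit Q.
      At Q: no right child.
    Visit C.
    At C: go right to D.
      At D: no left child.
      Visit D.
      At D: go right to L.
        L is a leaf — visit L.
  Visit P.
  At P: no right child.
Full in-order sequence: A, E, S, U, Q, C, D, L, P.

1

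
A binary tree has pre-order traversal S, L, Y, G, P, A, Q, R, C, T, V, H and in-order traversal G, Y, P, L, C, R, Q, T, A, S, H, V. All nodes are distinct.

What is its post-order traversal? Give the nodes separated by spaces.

G P Y C R T Q A L H V S

The first element of pre-order is the root; it splits in-order into left and right subtrees.
Root S: left subtree has 9 nodes {G, Y, P, L, C, R, Q, T, A}, right has 2 {H, V}.
  Root L: left subtree has 3 nodes {G, Y, P}, right has 5 {C, R, Q, T, A}.
    Root Y: left subtree has 1 node {G}, right has 1 {P}.
    Root A: left subtree has 4 nodes {C, R, Q, T}, right has 0 { }.
      Root Q: left subtree has 2 nodes {C, R}, right has 1 {T}.
        Root R: left subtree has 1 node {C}, right has 0 { }.
  Root V: left subtree has 1 node {H}, right has 0 { }.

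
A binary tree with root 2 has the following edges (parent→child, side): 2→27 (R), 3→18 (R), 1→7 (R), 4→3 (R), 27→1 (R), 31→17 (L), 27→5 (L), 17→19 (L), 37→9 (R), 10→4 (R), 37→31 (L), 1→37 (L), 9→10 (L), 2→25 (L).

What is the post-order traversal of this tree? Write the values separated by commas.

25, 5, 19, 17, 31, 18, 3, 4, 10, 9, 37, 7, 1, 27, 2

Post-order visits the left subtree, then the right subtree, then the node.
At 2: go left to 25.
  25 is a leaf — visit 25.
At 2: go right to 27.
  At 27: go left to 5.
    5 is a leaf — visit 5.
  At 27: go right to 1.
    At 1: go left to 37.
      At 37: go left to 31.
        At 31: go left to 17.
          At 17: go left to 19.
            19 is a leaf — visit 19.
          At 17: no right child.
          Visit 17.
        At 31: no right child.
        Visit 31.
      At 37: go right to 9.
        At 9: go left to 10.
          At 10: no left child.
          At 10: go right to 4.
            At 4: no left child.
            At 4: go right to 3.
              At 3: no left child.
              At 3: go right to 18.
                18 is a leaf — visit 18.
              Visit 3.
            Visit 4.
          Visit 10.
        At 9: no right child.
        Visit 9.
      Visit 37.
    At 1: go right to 7.
      7 is a leaf — visit 7.
    Visit 1.
  Visit 27.
Visit 2.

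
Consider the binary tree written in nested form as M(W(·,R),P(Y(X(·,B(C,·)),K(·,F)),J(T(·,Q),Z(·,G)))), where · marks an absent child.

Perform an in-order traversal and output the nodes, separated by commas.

In-order visits the left subtree, then the node, then the right subtree.
At M: go left to W.
  At W: no left child.
  Visit W.
  At W: go right to R.
    R is a leaf — visit R.
Visit M.
At M: go right to P.
  At P: go left to Y.
    At Y: go left to X.
      At X: no left child.
      Visit X.
      At X: go right to B.
        At B: go left to C.
          C is a leaf — visit C.
        Visit B.
        At B: no right child.
    Visit Y.
    At Y: go right to K.
      At K: no left child.
      Visit K.
      At K: go right to F.
        F is a leaf — visit F.
  Visit P.
  At P: go right to J.
    At J: go left to T.
      At T: no left child.
      Visit T.
      At T: go right to Q.
        Q is a leaf — visit Q.
    Visit J.
    At J: go right to Z.
      At Z: no left child.
      Visit Z.
      At Z: go right to G.
        G is a leaf — visit G.

W, R, M, X, C, B, Y, K, F, P, T, Q, J, Z, G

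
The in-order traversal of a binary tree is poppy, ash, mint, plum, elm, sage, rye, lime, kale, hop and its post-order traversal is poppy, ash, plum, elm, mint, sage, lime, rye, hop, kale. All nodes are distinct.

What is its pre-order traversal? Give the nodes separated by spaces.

The last element of post-order is the root; it splits in-order into left and right subtrees.
Root kale: left subtree has 8 nodes {poppy, ash, mint, plum, elm, sage, rye, lime}, right has 1 {hop}.
  Root rye: left subtree has 6 nodes {poppy, ash, mint, plum, elm, sage}, right has 1 {lime}.
    Root sage: left subtree has 5 nodes {poppy, ash, mint, plum, elm}, right has 0 { }.
      Root mint: left subtree has 2 nodes {poppy, ash}, right has 2 {plum, elm}.
        Root ash: left subtree has 1 node {poppy}, right has 0 { }.
        Root elm: left subtree has 1 node {plum}, right has 0 { }.

kale rye sage mint ash poppy elm plum lime hop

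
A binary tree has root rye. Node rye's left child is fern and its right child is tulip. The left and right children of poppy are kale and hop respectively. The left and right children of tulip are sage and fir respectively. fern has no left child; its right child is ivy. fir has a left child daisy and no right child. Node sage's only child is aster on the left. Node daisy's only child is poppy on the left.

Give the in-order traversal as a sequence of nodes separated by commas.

fern, ivy, rye, aster, sage, tulip, kale, poppy, hop, daisy, fir

In-order visits the left subtree, then the node, then the right subtree.
At rye: go left to fern.
  At fern: no left child.
  Visit fern.
  At fern: go right to ivy.
    ivy is a leaf — visit ivy.
Visit rye.
At rye: go right to tulip.
  At tulip: go left to sage.
    At sage: go left to aster.
      aster is a leaf — visit aster.
    Visit sage.
    At sage: no right child.
  Visit tulip.
  At tulip: go right to fir.
    At fir: go left to daisy.
      At daisy: go left to poppy.
        At poppy: go left to kale.
          kale is a leaf — visit kale.
        Visit poppy.
        At poppy: go right to hop.
          hop is a leaf — visit hop.
      Visit daisy.
      At daisy: no right child.
    Visit fir.
    At fir: no right child.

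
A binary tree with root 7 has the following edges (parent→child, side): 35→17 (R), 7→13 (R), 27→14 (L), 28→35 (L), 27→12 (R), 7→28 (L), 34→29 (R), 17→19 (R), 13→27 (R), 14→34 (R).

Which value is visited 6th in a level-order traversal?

17

Level-order visits nodes level by level from the root, left to right within each level.
Level 0: 7
Level 1: 28, 13
Level 2: 35, 27
Level 3: 17, 14, 12
Level 4: 19, 34
Level 5: 29
Full level-order sequence: 7, 28, 13, 35, 27, 17, 14, 12, 19, 34, 29.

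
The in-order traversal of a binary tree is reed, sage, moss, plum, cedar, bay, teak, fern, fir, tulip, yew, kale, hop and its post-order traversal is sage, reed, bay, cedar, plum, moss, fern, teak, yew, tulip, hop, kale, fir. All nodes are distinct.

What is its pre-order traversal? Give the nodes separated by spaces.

fir teak moss reed sage plum cedar bay fern kale tulip yew hop

The last element of post-order is the root; it splits in-order into left and right subtrees.
Root fir: left subtree has 8 nodes {reed, sage, moss, plum, cedar, bay, teak, fern}, right has 4 {tulip, yew, kale, hop}.
  Root teak: left subtree has 6 nodes {reed, sage, moss, plum, cedar, bay}, right has 1 {fern}.
    Root moss: left subtree has 2 nodes {reed, sage}, right has 3 {plum, cedar, bay}.
      Root reed: left subtree has 0 nodes { }, right has 1 {sage}.
      Root plum: left subtree has 0 nodes { }, right has 2 {cedar, bay}.
        Root cedar: left subtree has 0 nodes { }, right has 1 {bay}.
  Root kale: left subtree has 2 nodes {tulip, yew}, right has 1 {hop}.
    Root tulip: left subtree has 0 nodes { }, right has 1 {yew}.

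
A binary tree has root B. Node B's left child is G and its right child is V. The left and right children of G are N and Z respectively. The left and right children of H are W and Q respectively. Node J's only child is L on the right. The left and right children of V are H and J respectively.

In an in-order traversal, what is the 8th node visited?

In-order visits the left subtree, then the node, then the right subtree.
At B: go left to G.
  At G: go left to N.
    N is a leaf — visit N.
  Visit G.
  At G: go right to Z.
    Z is a leaf — visit Z.
Visit B.
At B: go right to V.
  At V: go left to H.
    At H: go left to W.
      W is a leaf — visit W.
    Visit H.
    At H: go right to Q.
      Q is a leaf — visit Q.
  Visit V.
  At V: go right to J.
    At J: no left child.
    Visit J.
    At J: go right to L.
      L is a leaf — visit L.
Full in-order sequence: N, G, Z, B, W, H, Q, V, J, L.

V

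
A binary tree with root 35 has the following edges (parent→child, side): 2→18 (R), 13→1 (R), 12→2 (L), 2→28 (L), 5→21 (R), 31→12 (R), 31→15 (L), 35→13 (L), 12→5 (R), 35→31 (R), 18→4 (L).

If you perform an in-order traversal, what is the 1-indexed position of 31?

In-order visits the left subtree, then the node, then the right subtree.
At 35: go left to 13.
  At 13: no left child.
  Visit 13.
  At 13: go right to 1.
    1 is a leaf — visit 1.
Visit 35.
At 35: go right to 31.
  At 31: go left to 15.
    15 is a leaf — visit 15.
  Visit 31.
  At 31: go right to 12.
    At 12: go left to 2.
      At 2: go left to 28.
        28 is a leaf — visit 28.
      Visit 2.
      At 2: go right to 18.
        At 18: go left to 4.
          4 is a leaf — visit 4.
        Visit 18.
        At 18: no right child.
    Visit 12.
    At 12: go right to 5.
      At 5: no left child.
      Visit 5.
      At 5: go right to 21.
        21 is a leaf — visit 21.
Full in-order sequence: 13, 1, 35, 15, 31, 28, 2, 4, 18, 12, 5, 21.

5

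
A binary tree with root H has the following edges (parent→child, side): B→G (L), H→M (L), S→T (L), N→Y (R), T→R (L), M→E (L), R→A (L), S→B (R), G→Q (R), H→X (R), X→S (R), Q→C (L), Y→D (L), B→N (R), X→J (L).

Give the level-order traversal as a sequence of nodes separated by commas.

Level-order visits nodes level by level from the root, left to right within each level.
Level 0: H
Level 1: M, X
Level 2: E, J, S
Level 3: T, B
Level 4: R, G, N
Level 5: A, Q, Y
Level 6: C, D

H, M, X, E, J, S, T, B, R, G, N, A, Q, Y, C, D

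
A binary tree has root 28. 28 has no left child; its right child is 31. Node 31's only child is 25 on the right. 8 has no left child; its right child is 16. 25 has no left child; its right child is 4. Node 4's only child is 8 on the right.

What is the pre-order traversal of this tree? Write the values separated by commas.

Pre-order visits the node, then its left subtree, then its right subtree.
Visit 28.
At 28: no left child.
At 28: go right to 31.
  Visit 31.
  At 31: no left child.
  At 31: go right to 25.
    Visit 25.
    At 25: no left child.
    At 25: go right to 4.
      Visit 4.
      At 4: no left child.
      At 4: go right to 8.
        Visit 8.
        At 8: no left child.
        At 8: go right to 16.
          16 is a leaf — visit 16.

28, 31, 25, 4, 8, 16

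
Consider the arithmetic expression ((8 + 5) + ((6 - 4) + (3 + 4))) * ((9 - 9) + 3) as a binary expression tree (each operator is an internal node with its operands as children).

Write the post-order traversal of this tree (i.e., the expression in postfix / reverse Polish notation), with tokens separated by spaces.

Post-order on an expression tree gives postfix notation: for each operator, emit left operand, right operand, then the operator.

8 5 + 6 4 - 3 4 + + + 9 9 - 3 + *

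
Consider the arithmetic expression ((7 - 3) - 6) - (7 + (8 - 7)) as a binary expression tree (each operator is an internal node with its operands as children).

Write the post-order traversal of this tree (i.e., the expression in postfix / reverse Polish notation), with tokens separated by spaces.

Post-order on an expression tree gives postfix notation: for each operator, emit left operand, right operand, then the operator.

7 3 - 6 - 7 8 7 - + -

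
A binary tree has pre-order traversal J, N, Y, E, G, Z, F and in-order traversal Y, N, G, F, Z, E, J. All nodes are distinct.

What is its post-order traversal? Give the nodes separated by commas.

Y, F, Z, G, E, N, J

The first element of pre-order is the root; it splits in-order into left and right subtrees.
Root J: left subtree has 6 nodes {Y, N, G, F, Z, E}, right has 0 { }.
  Root N: left subtree has 1 node {Y}, right has 4 {G, F, Z, E}.
    Root E: left subtree has 3 nodes {G, F, Z}, right has 0 { }.
      Root G: left subtree has 0 nodes { }, right has 2 {F, Z}.
        Root Z: left subtree has 1 node {F}, right has 0 { }.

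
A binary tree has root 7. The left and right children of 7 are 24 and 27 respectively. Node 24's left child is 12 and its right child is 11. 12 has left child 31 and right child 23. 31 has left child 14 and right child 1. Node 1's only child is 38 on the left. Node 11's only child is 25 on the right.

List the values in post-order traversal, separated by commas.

14, 38, 1, 31, 23, 12, 25, 11, 24, 27, 7

Post-order visits the left subtree, then the right subtree, then the node.
At 7: go left to 24.
  At 24: go left to 12.
    At 12: go left to 31.
      At 31: go left to 14.
        14 is a leaf — visit 14.
      At 31: go right to 1.
        At 1: go left to 38.
          38 is a leaf — visit 38.
        At 1: no right child.
        Visit 1.
      Visit 31.
    At 12: go right to 23.
      23 is a leaf — visit 23.
    Visit 12.
  At 24: go right to 11.
    At 11: no left child.
    At 11: go right to 25.
      25 is a leaf — visit 25.
    Visit 11.
  Visit 24.
At 7: go right to 27.
  27 is a leaf — visit 27.
Visit 7.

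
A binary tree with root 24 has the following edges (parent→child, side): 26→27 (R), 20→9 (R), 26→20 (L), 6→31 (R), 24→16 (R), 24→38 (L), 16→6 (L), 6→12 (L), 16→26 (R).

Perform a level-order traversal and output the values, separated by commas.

24, 38, 16, 6, 26, 12, 31, 20, 27, 9

Level-order visits nodes level by level from the root, left to right within each level.
Level 0: 24
Level 1: 38, 16
Level 2: 6, 26
Level 3: 12, 31, 20, 27
Level 4: 9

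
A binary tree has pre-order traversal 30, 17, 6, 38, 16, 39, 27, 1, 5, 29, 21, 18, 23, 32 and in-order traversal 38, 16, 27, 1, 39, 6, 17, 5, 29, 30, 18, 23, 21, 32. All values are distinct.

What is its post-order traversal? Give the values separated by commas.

The first element of pre-order is the root; it splits in-order into left and right subtrees.
Root 30: left subtree has 9 nodes {38, 16, 27, 1, 39, 6, 17, 5, 29}, right has 4 {18, 23, 21, 32}.
  Root 17: left subtree has 6 nodes {38, 16, 27, 1, 39, 6}, right has 2 {5, 29}.
    Root 6: left subtree has 5 nodes {38, 16, 27, 1, 39}, right has 0 { }.
      Root 38: left subtree has 0 nodes { }, right has 4 {16, 27, 1, 39}.
        Root 16: left subtree has 0 nodes { }, right has 3 {27, 1, 39}.
          Root 39: left subtree has 2 nodes {27, 1}, right has 0 { }.
            Root 27: left subtree has 0 nodes { }, right has 1 {1}.
    Root 5: left subtree has 0 nodes { }, right has 1 {29}.
  Root 21: left subtree has 2 nodes {18, 23}, right has 1 {32}.
    Root 18: left subtree has 0 nodes { }, right has 1 {23}.

1, 27, 39, 16, 38, 6, 29, 5, 17, 23, 18, 32, 21, 30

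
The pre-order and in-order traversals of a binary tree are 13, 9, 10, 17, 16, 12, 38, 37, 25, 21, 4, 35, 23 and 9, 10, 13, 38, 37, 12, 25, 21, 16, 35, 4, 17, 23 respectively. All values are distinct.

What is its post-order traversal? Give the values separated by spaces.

The first element of pre-order is the root; it splits in-order into left and right subtrees.
Root 13: left subtree has 2 nodes {9, 10}, right has 10 {38, 37, 12, 25, 21, 16, 35, 4, 17, 23}.
  Root 9: left subtree has 0 nodes { }, right has 1 {10}.
  Root 17: left subtree has 8 nodes {38, 37, 12, 25, 21, 16, 35, 4}, right has 1 {23}.
    Root 16: left subtree has 5 nodes {38, 37, 12, 25, 21}, right has 2 {35, 4}.
      Root 12: left subtree has 2 nodes {38, 37}, right has 2 {25, 21}.
        Root 38: left subtree has 0 nodes { }, right has 1 {37}.
        Root 25: left subtree has 0 nodes { }, right has 1 {21}.
      Root 4: left subtree has 1 node {35}, right has 0 { }.

10 9 37 38 21 25 12 35 4 16 23 17 13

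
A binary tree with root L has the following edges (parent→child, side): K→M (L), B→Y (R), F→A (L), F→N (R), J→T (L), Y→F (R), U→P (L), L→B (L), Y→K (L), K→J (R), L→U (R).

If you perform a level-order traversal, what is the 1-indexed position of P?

5

Level-order visits nodes level by level from the root, left to right within each level.
Level 0: L
Level 1: B, U
Level 2: Y, P
Level 3: K, F
Level 4: M, J, A, N
Level 5: T
Full level-order sequence: L, B, U, Y, P, K, F, M, J, A, N, T.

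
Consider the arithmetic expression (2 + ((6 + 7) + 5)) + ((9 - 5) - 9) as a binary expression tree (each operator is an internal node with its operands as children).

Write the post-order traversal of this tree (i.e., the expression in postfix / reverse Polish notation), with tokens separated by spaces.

2 6 7 + 5 + + 9 5 - 9 - +

Post-order on an expression tree gives postfix notation: for each operator, emit left operand, right operand, then the operator.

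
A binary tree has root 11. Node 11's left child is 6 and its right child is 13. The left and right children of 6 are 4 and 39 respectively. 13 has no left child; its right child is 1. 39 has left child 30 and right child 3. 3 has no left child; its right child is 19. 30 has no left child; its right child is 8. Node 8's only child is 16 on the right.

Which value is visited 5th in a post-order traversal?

19

Post-order visits the left subtree, then the right subtree, then the node.
At 11: go left to 6.
  At 6: go left to 4.
    4 is a leaf — visit 4.
  At 6: go right to 39.
    At 39: go left to 30.
      At 30: no left child.
      At 30: go right to 8.
        At 8: no left child.
        At 8: go right to 16.
          16 is a leaf — visit 16.
        Visit 8.
      Visit 30.
    At 39: go right to 3.
      At 3: no left child.
      At 3: go right to 19.
        19 is a leaf — visit 19.
      Visit 3.
    Visit 39.
  Visit 6.
At 11: go right to 13.
  At 13: no left child.
  At 13: go right to 1.
    1 is a leaf — visit 1.
  Visit 13.
Visit 11.
Full post-order sequence: 4, 16, 8, 30, 19, 3, 39, 6, 1, 13, 11.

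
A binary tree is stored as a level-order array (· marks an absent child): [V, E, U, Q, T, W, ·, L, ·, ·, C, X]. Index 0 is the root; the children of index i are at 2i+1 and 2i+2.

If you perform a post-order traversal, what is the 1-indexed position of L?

1

Post-order visits the left subtree, then the right subtree, then the node.
At V: go left to E.
  At E: go left to Q.
    At Q: go left to L.
      L is a leaf — visit L.
    At Q: no right child.
    Visit Q.
  At E: go right to T.
    At T: no left child.
    At T: go right to C.
      C is a leaf — visit C.
    Visit T.
  Visit E.
At V: go right to U.
  At U: go left to W.
    At W: go left to X.
      X is a leaf — visit X.
    At W: no right child.
    Visit W.
  At U: no right child.
  Visit U.
Visit V.
Full post-order sequence: L, Q, C, T, E, X, W, U, V.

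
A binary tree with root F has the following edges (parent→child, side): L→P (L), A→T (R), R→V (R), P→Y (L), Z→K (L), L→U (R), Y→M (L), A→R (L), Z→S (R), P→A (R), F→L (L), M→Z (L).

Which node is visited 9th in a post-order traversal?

Post-order visits the left subtree, then the right subtree, then the node.
At F: go left to L.
  At L: go left to P.
    At P: go left to Y.
      At Y: go left to M.
        At M: go left to Z.
          At Z: go left to K.
            K is a leaf — visit K.
          At Z: go right to S.
            S is a leaf — visit S.
          Visit Z.
        At M: no right child.
        Visit M.
      At Y: no right child.
      Visit Y.
    At P: go right to A.
      At A: go left to R.
        At R: no left child.
        At R: go right to V.
          V is a leaf — visit V.
        Visit R.
      At A: go right to T.
        T is a leaf — visit T.
      Visit A.
    Visit P.
  At L: go right to U.
    U is a leaf — visit U.
  Visit L.
At F: no right child.
Visit F.
Full post-order sequence: K, S, Z, M, Y, V, R, T, A, P, U, L, F.

A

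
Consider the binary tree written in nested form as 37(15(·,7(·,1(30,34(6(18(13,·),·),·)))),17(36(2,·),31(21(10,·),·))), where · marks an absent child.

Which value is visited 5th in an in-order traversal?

13

In-order visits the left subtree, then the node, then the right subtree.
At 37: go left to 15.
  At 15: no left child.
  Visit 15.
  At 15: go right to 7.
    At 7: no left child.
    Visit 7.
    At 7: go right to 1.
      At 1: go left to 30.
        30 is a leaf — visit 30.
      Visit 1.
      At 1: go right to 34.
        At 34: go left to 6.
          At 6: go left to 18.
            At 18: go left to 13.
              13 is a leaf — visit 13.
            Visit 18.
            At 18: no right child.
          Visit 6.
          At 6: no right child.
        Visit 34.
        At 34: no right child.
Visit 37.
At 37: go right to 17.
  At 17: go left to 36.
    At 36: go left to 2.
      2 is a leaf — visit 2.
    Visit 36.
    At 36: no right child.
  Visit 17.
  At 17: go right to 31.
    At 31: go left to 21.
      At 21: go left to 10.
        10 is a leaf — visit 10.
      Visit 21.
      At 21: no right child.
    Visit 31.
    At 31: no right child.
Full in-order sequence: 15, 7, 30, 1, 13, 18, 6, 34, 37, 2, 36, 17, 10, 21, 31.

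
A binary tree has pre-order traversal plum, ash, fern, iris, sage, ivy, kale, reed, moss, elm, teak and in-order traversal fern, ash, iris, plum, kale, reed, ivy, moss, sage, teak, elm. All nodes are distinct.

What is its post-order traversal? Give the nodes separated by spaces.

The first element of pre-order is the root; it splits in-order into left and right subtrees.
Root plum: left subtree has 3 nodes {fern, ash, iris}, right has 7 {kale, reed, ivy, moss, sage, teak, elm}.
  Root ash: left subtree has 1 node {fern}, right has 1 {iris}.
  Root sage: left subtree has 4 nodes {kale, reed, ivy, moss}, right has 2 {teak, elm}.
    Root ivy: left subtree has 2 nodes {kale, reed}, right has 1 {moss}.
      Root kale: left subtree has 0 nodes { }, right has 1 {reed}.
    Root elm: left subtree has 1 node {teak}, right has 0 { }.

fern iris ash reed kale moss ivy teak elm sage plum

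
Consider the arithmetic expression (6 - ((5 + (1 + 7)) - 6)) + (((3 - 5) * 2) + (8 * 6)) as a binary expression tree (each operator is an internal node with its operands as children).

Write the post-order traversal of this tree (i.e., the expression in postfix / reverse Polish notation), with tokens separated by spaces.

6 5 1 7 + + 6 - - 3 5 - 2 * 8 6 * + +

Post-order on an expression tree gives postfix notation: for each operator, emit left operand, right operand, then the operator.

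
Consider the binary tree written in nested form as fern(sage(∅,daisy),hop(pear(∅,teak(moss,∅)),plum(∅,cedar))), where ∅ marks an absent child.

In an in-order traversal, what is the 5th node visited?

moss

In-order visits the left subtree, then the node, then the right subtree.
At fern: go left to sage.
  At sage: no left child.
  Visit sage.
  At sage: go right to daisy.
    daisy is a leaf — visit daisy.
Visit fern.
At fern: go right to hop.
  At hop: go left to pear.
    At pear: no left child.
    Visit pear.
    At pear: go right to teak.
      At teak: go left to moss.
        moss is a leaf — visit moss.
      Visit teak.
      At teak: no right child.
  Visit hop.
  At hop: go right to plum.
    At plum: no left child.
    Visit plum.
    At plum: go right to cedar.
      cedar is a leaf — visit cedar.
Full in-order sequence: sage, daisy, fern, pear, moss, teak, hop, plum, cedar.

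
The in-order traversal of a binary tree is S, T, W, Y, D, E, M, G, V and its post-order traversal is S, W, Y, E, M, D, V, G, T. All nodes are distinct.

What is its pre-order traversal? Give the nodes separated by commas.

T, S, G, D, Y, W, M, E, V

The last element of post-order is the root; it splits in-order into left and right subtrees.
Root T: left subtree has 1 node {S}, right has 7 {W, Y, D, E, M, G, V}.
  Root G: left subtree has 5 nodes {W, Y, D, E, M}, right has 1 {V}.
    Root D: left subtree has 2 nodes {W, Y}, right has 2 {E, M}.
      Root Y: left subtree has 1 node {W}, right has 0 { }.
      Root M: left subtree has 1 node {E}, right has 0 { }.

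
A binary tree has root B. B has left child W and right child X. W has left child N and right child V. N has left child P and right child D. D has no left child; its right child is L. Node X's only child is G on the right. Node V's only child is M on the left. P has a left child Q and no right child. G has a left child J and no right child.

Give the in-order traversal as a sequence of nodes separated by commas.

In-order visits the left subtree, then the node, then the right subtree.
At B: go left to W.
  At W: go left to N.
    At N: go left to P.
      At P: go left to Q.
        Q is a leaf — visit Q.
      Visit P.
      At P: no right child.
    Visit N.
    At N: go right to D.
      At D: no left child.
      Visit D.
      At D: go right to L.
        L is a leaf — visit L.
  Visit W.
  At W: go right to V.
    At V: go left to M.
      M is a leaf — visit M.
    Visit V.
    At V: no right child.
Visit B.
At B: go right to X.
  At X: no left child.
  Visit X.
  At X: go right to G.
    At G: go left to J.
      J is a leaf — visit J.
    Visit G.
    At G: no right child.

Q, P, N, D, L, W, M, V, B, X, J, G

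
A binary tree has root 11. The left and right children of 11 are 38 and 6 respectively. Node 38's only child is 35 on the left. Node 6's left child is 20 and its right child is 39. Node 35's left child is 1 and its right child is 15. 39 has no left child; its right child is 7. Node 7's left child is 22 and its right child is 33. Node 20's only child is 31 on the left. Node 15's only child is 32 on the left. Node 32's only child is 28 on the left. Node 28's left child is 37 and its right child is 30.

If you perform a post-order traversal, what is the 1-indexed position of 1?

Post-order visits the left subtree, then the right subtree, then the node.
At 11: go left to 38.
  At 38: go left to 35.
    At 35: go left to 1.
      1 is a leaf — visit 1.
    At 35: go right to 15.
      At 15: go left to 32.
        At 32: go left to 28.
          At 28: go left to 37.
            37 is a leaf — visit 37.
          At 28: go right to 30.
            30 is a leaf — visit 30.
          Visit 28.
        At 32: no right child.
        Visit 32.
      At 15: no right child.
      Visit 15.
    Visit 35.
  At 38: no right child.
  Visit 38.
At 11: go right to 6.
  At 6: go left to 20.
    At 20: go left to 31.
      31 is a leaf — visit 31.
    At 20: no right child.
    Visit 20.
  At 6: go right to 39.
    At 39: no left child.
    At 39: go right to 7.
      At 7: go left to 22.
        22 is a leaf — visit 22.
      At 7: go right to 33.
        33 is a leaf — visit 33.
      Visit 7.
    Visit 39.
  Visit 6.
Visit 11.
Full post-order sequence: 1, 37, 30, 28, 32, 15, 35, 38, 31, 20, 22, 33, 7, 39, 6, 11.

1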